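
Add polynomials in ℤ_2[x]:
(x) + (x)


Add coefficients mod 2:
x^0: 0 + 0 = 0 (mod 2)
x^1: 1 + 1 = 0 (mod 2)
Result: 0

f + g = 0


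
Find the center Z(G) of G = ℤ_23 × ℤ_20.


Z(G) = {g ∈ G | gx = xg for all x ∈ G}
Direct product of abelian groups is abelian, so Z(G) = G

Z(ℤ_23 × ℤ_20) = ℤ_23 × ℤ_20


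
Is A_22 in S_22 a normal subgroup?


H = A_22 in S_22
A_22 has index 2 in S_22, and every subgroup of index 2 is normal

Yes, normal subgroup


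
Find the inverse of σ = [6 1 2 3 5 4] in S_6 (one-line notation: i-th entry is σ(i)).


To find σ⁻¹, swap domain and range:
σ(1) = 6 → σ⁻¹(6) = 1
σ(2) = 1 → σ⁻¹(1) = 2
σ(3) = 2 → σ⁻¹(2) = 3
σ(4) = 3 → σ⁻¹(3) = 4
σ(5) = 5 → σ⁻¹(5) = 5
σ(6) = 4 → σ⁻¹(4) = 6

σ⁻¹ = [2 3 4 6 5 1]


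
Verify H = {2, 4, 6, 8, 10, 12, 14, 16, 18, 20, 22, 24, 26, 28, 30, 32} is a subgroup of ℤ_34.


Subgroup test for H = {2, 4, 6, 8, 10, 12, 14, 16, 18, 20, 22, 24, 26, 28, 30, 32} in (ℤ_34, +):
(1) 0 ∈ H? No
(2) Closure: for all a,b ∈ H, (a+b) mod 34 ∈ H? No  [counterexample: 2 + 32 = 0 ∉ H]
(3) Inverses: for all a ∈ H, -a mod 34 ∈ H? Yes

No, H is not a subgroup of ℤ_34


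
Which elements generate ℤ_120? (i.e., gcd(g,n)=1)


g generates ℤ_n iff gcd(g,n) = 1
Prime factors of 120: 2, 3, 5
Generators are g ∈ {1,...,119} not divisible by any of these primes.
Generators: {1, 7, 11, 13, 17, 19, 23, 29, 31, 37, 41, 43, 47, 49, 53, 59, 61, 67, 71, 73, 77, 79, 83, 89, 91, 97, 101, 103, 107, 109, 113, 119}
Number of generators = φ(120) = 32

Generators of ℤ_120 = {1, 7, 11, 13, 17, 19, 23, 29, 31, 37, 41, 43, 47, 49, 53, 59, 61, 67, 71, 73, 77, 79, 83, 89, 91, 97, 101, 103, 107, 109, 113, 119}


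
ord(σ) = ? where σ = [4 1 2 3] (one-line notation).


Cycle decomposition: (1 4 3 2)
Cycle lengths: 4
Order = lcm(4) = 4

ord(σ) = 4


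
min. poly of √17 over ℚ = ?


√17 satisfies x² - 17 = 0, irreducible over ℚ since 17 is squarefree

Minimal polynomial: x² - 17


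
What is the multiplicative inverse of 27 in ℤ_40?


Use the extended Euclidean algorithm to write 1 = 27·s + 40·t; then s mod 40 is the inverse.
Euclidean algorithm:
  27 = 0·40 + 27
  40 = 1·27 + 13
  27 = 2·13 + 1
  13 = 13·1 + 0
gcd(27,40) = 1
Back-substitution gives: 27·(3) + 40·(-2) = 1
So 27⁻¹ ≡ 3 ≡ 3 (mod 40)
Check: 27 × 3 = 81 ≡ 1 (mod 40) ✓

27⁻¹ ≡ 3 (mod 40)


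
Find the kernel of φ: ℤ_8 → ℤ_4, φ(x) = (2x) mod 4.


Kernel = preimage of identity
ker(φ) = {x ∈ ℤ_8 : 2x ≡ 0 (mod 4)}. Since 4 | 8, φ is well-defined. The kernel is the cyclic subgroup ⟨2⟩ of ℤ_8 (order 4), i.e. {0, 2, 4, 6}

ker(φ) = {0, 2, 4, 6}


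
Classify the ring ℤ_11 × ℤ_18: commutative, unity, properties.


Direct product ring; commutative with unity (1,1); but (1,0)·(0,1) = (0,0) gives zero divisors, so not an integral domain
Commutative: Yes
Integral domain: No
Has unity: Yes

ℤ_11 × ℤ_18: Commutative=Yes, Unity=Yes


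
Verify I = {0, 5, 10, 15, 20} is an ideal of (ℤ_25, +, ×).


Check ideal conditions for I = {0, 5, 10, 15, 20} in ℤ_25:
(1) I is an additive subgroup? Yes
(2) For r ∈ ℤ_25 and a ∈ I: r·a ∈ I? Yes

Yes, I is an ideal of ℤ_25


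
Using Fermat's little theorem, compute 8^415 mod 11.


Fermat's little theorem: if p is prime and gcd(a,p)=1, then a^(p-1) ≡ 1 (mod p)
p = 11 is prime, gcd(8,11) = 1
Reduce exponent: 415 mod 10 = 5
So 8^415 ≡ 8^5 (mod 11)
8^5 mod 11 = 10

8^415 ≡ 10 (mod 11)


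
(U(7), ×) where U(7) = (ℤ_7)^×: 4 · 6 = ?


Operation: multiplication mod 7
4 · 6 = (a × b) mod 7 with a = 4, b = 6

4 · 6 = 3


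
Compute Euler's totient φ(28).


φ(n) = count of k ∈ {1,...,n} with gcd(k,n)=1
Coprimes to 28: {1, 3, 5, 9, 11, 13, 15, 17, 19, 23, 25, 27}
Count: 12

φ(28) = 12


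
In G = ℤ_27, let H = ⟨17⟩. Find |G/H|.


|⟨17⟩| = n / gcd(17, 27) = 27 / 1 = 27
H is normal (ℤ_27 is abelian).
|G/H| = |G| / |H| = 27 / 27 = 1

|G/H| = 1


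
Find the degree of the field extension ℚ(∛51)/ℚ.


∛51 has minimal polynomial x³ - 51 (irreducible over ℚ since 51 is not a perfect cube)

[ℚ(∛51)/ℚ] = 3


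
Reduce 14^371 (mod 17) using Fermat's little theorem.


Fermat's little theorem: if p is prime and gcd(a,p)=1, then a^(p-1) ≡ 1 (mod p)
p = 17 is prime, gcd(14,17) = 1
Reduce exponent: 371 mod 16 = 3
So 14^371 ≡ 14^3 (mod 17)
14^3 mod 17 = 7

14^371 ≡ 7 (mod 17)


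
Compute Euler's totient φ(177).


Factor n: 177 = 3 × 59
φ(n) = n · ∏(1 - 1/p) over distinct primes p | n
φ(177) = 177 · (1 - 1/3) · (1 - 1/59) = 116

φ(177) = 116


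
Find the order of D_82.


|D_n| = 2n (n rotations and n reflections)
|D_82| = 2×82 = 164

|D_82| = 164


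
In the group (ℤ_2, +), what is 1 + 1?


Operation: addition mod 2
1 + 1 = (a + b) mod 2 with a = 1, b = 1

1 + 1 = 0


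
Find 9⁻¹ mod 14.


Use the extended Euclidean algorithm to write 1 = 9·s + 14·t; then s mod 14 is the inverse.
Euclidean algorithm:
  9 = 0·14 + 9
  14 = 1·9 + 5
  9 = 1·5 + 4
  5 = 1·4 + 1
  4 = 4·1 + 0
gcd(9,14) = 1
Back-substitution gives: 9·(-3) + 14·(2) = 1
So 9⁻¹ ≡ -3 ≡ 11 (mod 14)
Check: 9 × 11 = 99 ≡ 1 (mod 14) ✓

9⁻¹ ≡ 11 (mod 14)


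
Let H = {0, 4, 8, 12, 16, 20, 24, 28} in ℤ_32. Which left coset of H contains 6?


6 + H = {6 + h (mod 32) : h ∈ H}
6+0=6, 6+4=10, 6+8=14, 6+12=18, 6+16=22, 6+20=26, 6+24=30, 6+28=2
6 + H = {2, 6, 10, 14, 18, 22, 26, 30} = 2 + H

6 + H = {2, 6, 10, 14, 18, 22, 26, 30}


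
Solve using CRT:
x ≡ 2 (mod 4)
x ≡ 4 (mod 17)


m₁ = 4, m₂ = 17, gcd = 1, so CRT applies. M = m₁·m₂ = 68
Let M₁ = M/m₁ = 17, M₂ = M/m₂ = 4
Find y₁ ≡ M₁⁻¹ (mod m₁): 17⁻¹ ≡ 1 (mod 4)
Find y₂ ≡ M₂⁻¹ (mod m₂): 4⁻¹ ≡ 13 (mod 17)
x = a₁·M₁·y₁ + a₂·M₂·y₂ = 2·17·1 + 4·4·13 = 242
Reduce mod 68: x ≡ 38
Check: 38 mod 4 = 2 ✓, 38 mod 17 = 4 ✓

x ≡ 38 (mod 68)


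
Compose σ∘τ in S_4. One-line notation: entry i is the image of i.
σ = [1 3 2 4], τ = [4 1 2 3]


σ∘τ: apply τ first, then σ
1 →τ 4 →σ 4
2 →τ 1 →σ 1
3 →τ 2 →σ 3
4 →τ 3 →σ 2

σ∘τ = [4 1 3 2]


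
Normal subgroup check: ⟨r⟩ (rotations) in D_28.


H = ⟨r⟩ (rotations) in D_28
The rotation subgroup ⟨r⟩ has index 2 in D_28, so it is normal

Yes, normal subgroup


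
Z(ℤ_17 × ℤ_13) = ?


Z(G) = {g ∈ G | gx = xg for all x ∈ G}
Direct product of abelian groups is abelian, so Z(G) = G

Z(ℤ_17 × ℤ_13) = ℤ_17 × ℤ_13


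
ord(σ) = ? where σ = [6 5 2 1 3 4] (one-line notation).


Cycle decomposition: (1 6 4) (2 5 3)
Cycle lengths: 3, 3
Order = lcm(3, 3) = 3

ord(σ) = 3


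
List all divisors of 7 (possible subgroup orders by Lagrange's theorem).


Lagrange's theorem: |H| divides |G|
|G| = 7
Divisors of 7: 1, 7

Possible subgroup orders: {1, 7}


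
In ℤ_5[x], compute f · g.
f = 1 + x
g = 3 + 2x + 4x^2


Expand and collect like terms; reduce coefficients mod 5:
x^0: 1·3 = 3 ≡ 3 (mod 5)
x^1: 1·2 + 1·3 = 5 ≡ 0 (mod 5)
x^2: 1·4 + 1·2 = 6 ≡ 1 (mod 5)
x^3: 1·4 = 4 ≡ 4 (mod 5)
Result: 3 + x^2 + 4x^3

f · g = 3 + x^2 + 4x^3


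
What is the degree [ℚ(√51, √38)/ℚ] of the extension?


[ℚ(√51,√38):ℚ] = [ℚ(√51,√38):ℚ(√51)]·[ℚ(√51):ℚ] = 2·2 = 4

[ℚ(√51, √38)/ℚ] = 4


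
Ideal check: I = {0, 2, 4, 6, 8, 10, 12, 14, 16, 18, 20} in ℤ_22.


Check ideal conditions for I = {0, 2, 4, 6, 8, 10, 12, 14, 16, 18, 20} in ℤ_22:
(1) I is an additive subgroup? Yes
(2) For r ∈ ℤ_22 and a ∈ I: r·a ∈ I? Yes

Yes, I is an ideal of ℤ_22


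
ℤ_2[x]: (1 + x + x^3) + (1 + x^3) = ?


Add coefficients mod 2:
x^0: 1 + 1 = 0 (mod 2)
x^1: 1 + 0 = 1 (mod 2)
x^2: 0 + 0 = 0 (mod 2)
x^3: 1 + 1 = 0 (mod 2)
Result: x

f + g = x


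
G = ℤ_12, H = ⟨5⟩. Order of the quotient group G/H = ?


|⟨5⟩| = n / gcd(5, 12) = 12 / 1 = 12
H is normal (ℤ_12 is abelian).
|G/H| = |G| / |H| = 12 / 12 = 1

|G/H| = 1


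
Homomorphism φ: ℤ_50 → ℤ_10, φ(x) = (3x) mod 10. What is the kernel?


Kernel = preimage of identity
ker(φ) = {x ∈ ℤ_50 : 3x ≡ 0 (mod 10)}. Since 10 | 50, φ is well-defined. The kernel is the cyclic subgroup ⟨10⟩ of ℤ_50 (order 5), i.e. {0, 10, 20, 30, 40}

ker(φ) = {0, 10, 20, 30, 40}


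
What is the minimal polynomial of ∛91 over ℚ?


∛91 satisfies x³ - 91 = 0, irreducible over ℚ (no rational root; 91 is not a perfect cube)

Minimal polynomial: x³ - 91


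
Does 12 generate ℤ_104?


g generates ℤ_n iff gcd(g, n) = 1
gcd(12, 104) = 4
Since gcd = 4 ≠ 1, ⟨12⟩ has order 26 < 104, so 12 is not a generator.

No, 12 does not generate ℤ_104


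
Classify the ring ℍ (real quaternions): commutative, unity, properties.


quaternion multiplication is non-commutative (ij = k ≠ ji = -k); has unity 1; a division ring but not an integral domain since integral domains are commutative by convention
Commutative: No
Integral domain: No
Has unity: Yes

ℍ (real quaternions): Commutative=No, Unity=Yes


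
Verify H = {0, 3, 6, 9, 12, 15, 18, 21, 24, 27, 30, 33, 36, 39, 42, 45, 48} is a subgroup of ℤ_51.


Subgroup test for H = {0, 3, 6, 9, 12, 15, 18, 21, 24, 27, 30, 33, 36, 39, 42, 45, 48} in (ℤ_51, +):
(1) 0 ∈ H? Yes
(2) Closure: for all a,b ∈ H, (a+b) mod 51 ∈ H? Yes
(3) Inverses: for all a ∈ H, -a mod 51 ∈ H? Yes

Yes, H is a subgroup of ℤ_51


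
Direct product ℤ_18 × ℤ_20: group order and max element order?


|ℤ_18 × ℤ_20| = 18 × 20 = 360
Max element order = lcm(18,20) = 180
Cyclic? No (gcd=2)

|ℤ_18×ℤ_20| = 360, max element order = 180


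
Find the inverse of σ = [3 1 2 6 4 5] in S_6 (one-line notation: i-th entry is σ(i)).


To find σ⁻¹, swap domain and range:
σ(1) = 3 → σ⁻¹(3) = 1
σ(2) = 1 → σ⁻¹(1) = 2
σ(3) = 2 → σ⁻¹(2) = 3
σ(4) = 6 → σ⁻¹(6) = 4
σ(5) = 4 → σ⁻¹(4) = 5
σ(6) = 5 → σ⁻¹(5) = 6

σ⁻¹ = [2 3 1 5 6 4]


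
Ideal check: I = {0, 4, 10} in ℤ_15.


Check ideal conditions for I = {0, 4, 10} in ℤ_15:
(1) I is an additive subgroup? No
(2) For r ∈ ℤ_15 and a ∈ I: r·a ∈ I? No  [counterexample: r=2, a=4, r·a mod 15 = 8 ∉ I]

No, I is not an ideal of ℤ_15


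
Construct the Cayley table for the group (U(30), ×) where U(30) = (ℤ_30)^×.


Elements: {1, 7, 11, 13, 17, 19, 23, 29}
Operation: multiplication mod 30
Entry (a, b) = (a × b) mod 30

Cayley table:
   |  1 |  7 | 11 | 13 | 17 | 19 | 23 | 29
 1 |  1 |  7 | 11 | 13 | 17 | 19 | 23 | 29
 7 |  7 | 19 | 17 |  1 | 29 | 13 | 11 | 23
11 | 11 | 17 |  1 | 23 |  7 | 29 | 13 | 19
13 | 13 |  1 | 23 | 19 | 11 |  7 | 29 | 17
17 | 17 | 29 |  7 | 11 | 19 | 23 |  1 | 13
19 | 19 | 13 | 29 |  7 | 23 |  1 | 17 | 11
23 | 23 | 11 | 13 | 29 |  1 | 17 | 19 |  7
29 | 29 | 23 | 19 | 17 | 13 | 11 |  7 |  1


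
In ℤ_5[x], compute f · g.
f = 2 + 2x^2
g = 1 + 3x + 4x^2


Expand and collect like terms; reduce coefficients mod 5:
x^0: 2·1 = 2 ≡ 2 (mod 5)
x^1: 2·3 + 0·1 = 6 ≡ 1 (mod 5)
x^2: 2·4 + 0·3 + 2·1 = 10 ≡ 0 (mod 5)
x^3: 0·4 + 2·3 = 6 ≡ 1 (mod 5)
x^4: 2·4 = 8 ≡ 3 (mod 5)
Result: 2 + x + x^3 + 3x^4

f · g = 2 + x + x^3 + 3x^4


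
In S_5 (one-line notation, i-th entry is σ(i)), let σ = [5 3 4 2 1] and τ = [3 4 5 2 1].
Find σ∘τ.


σ∘τ: apply τ first, then σ
1 →τ 3 →σ 4
2 →τ 4 →σ 2
3 →τ 5 →σ 1
4 →τ 2 →σ 3
5 →τ 1 →σ 5

σ∘τ = [4 2 1 3 5]


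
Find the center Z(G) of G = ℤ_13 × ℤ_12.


Z(G) = {g ∈ G | gx = xg for all x ∈ G}
Direct product of abelian groups is abelian, so Z(G) = G

Z(ℤ_13 × ℤ_12) = ℤ_13 × ℤ_12


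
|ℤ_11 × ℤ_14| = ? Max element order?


|ℤ_11 × ℤ_14| = 11 × 14 = 154
Max element order = lcm(11,14) = 154
Cyclic? Yes (gcd=1)

|ℤ_11×ℤ_14| = 154, max element order = 154


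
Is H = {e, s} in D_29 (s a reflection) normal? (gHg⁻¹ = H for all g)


H = {e, s} in D_29 (s a reflection)
r·s·r⁻¹ = sr⁻² ≠ s for n ≥ 3, so {e, s} is not closed under conjugation

No, not a normal subgroup


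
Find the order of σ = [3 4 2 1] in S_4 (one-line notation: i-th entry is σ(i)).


Cycle decomposition: (1 3 2 4)
Cycle lengths: 4
Order = lcm(4) = 4

ord(σ) = 4


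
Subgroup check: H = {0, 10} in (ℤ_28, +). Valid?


Subgroup test for H = {0, 10} in (ℤ_28, +):
(1) 0 ∈ H? Yes
(2) Closure: for all a,b ∈ H, (a+b) mod 28 ∈ H? No  [counterexample: 10 + 10 = 20 ∉ H]
(3) Inverses: for all a ∈ H, -a mod 28 ∈ H? No

No, H is not a subgroup of ℤ_28


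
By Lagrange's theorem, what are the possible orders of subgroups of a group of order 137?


Lagrange's theorem: |H| divides |G|
|G| = 137
Divisors of 137: 1, 137

Possible subgroup orders: {1, 137}


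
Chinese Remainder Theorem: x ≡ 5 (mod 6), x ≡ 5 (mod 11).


m₁ = 6, m₂ = 11, gcd = 1, so CRT applies. M = m₁·m₂ = 66
Let M₁ = M/m₁ = 11, M₂ = M/m₂ = 6
Find y₁ ≡ M₁⁻¹ (mod m₁): 11⁻¹ ≡ 5 (mod 6)
Find y₂ ≡ M₂⁻¹ (mod m₂): 6⁻¹ ≡ 2 (mod 11)
x = a₁·M₁·y₁ + a₂·M₂·y₂ = 5·11·5 + 5·6·2 = 335
Reduce mod 66: x ≡ 5
Check: 5 mod 6 = 5 ✓, 5 mod 11 = 5 ✓

x ≡ 5 (mod 66)


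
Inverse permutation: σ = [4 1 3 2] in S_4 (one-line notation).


To find σ⁻¹, swap domain and range:
σ(1) = 4 → σ⁻¹(4) = 1
σ(2) = 1 → σ⁻¹(1) = 2
σ(3) = 3 → σ⁻¹(3) = 3
σ(4) = 2 → σ⁻¹(2) = 4

σ⁻¹ = [2 4 3 1]


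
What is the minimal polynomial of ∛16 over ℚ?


∛16 satisfies x³ - 16 = 0, irreducible over ℚ (no rational root; 16 is not a perfect cube)

Minimal polynomial: x³ - 16


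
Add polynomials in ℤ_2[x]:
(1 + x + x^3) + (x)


Add coefficients mod 2:
x^0: 1 + 0 = 1 (mod 2)
x^1: 1 + 1 = 0 (mod 2)
x^2: 0 + 0 = 0 (mod 2)
x^3: 1 + 0 = 1 (mod 2)
Result: 1 + x^3

f + g = 1 + x^3


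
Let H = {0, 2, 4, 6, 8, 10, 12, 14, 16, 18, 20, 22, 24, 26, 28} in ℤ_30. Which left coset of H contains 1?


1 + H = {1 + h (mod 30) : h ∈ H}
1+0=1, 1+2=3, 1+4=5, 1+6=7, 1+8=9, 1+10=11, 1+12=13, 1+14=15, 1+16=17, 1+18=19, 1+20=21, 1+22=23, 1+24=25, 1+26=27, 1+28=29

1 + H = {1, 3, 5, 7, 9, 11, 13, 15, 17, 19, 21, 23, 25, 27, 29}


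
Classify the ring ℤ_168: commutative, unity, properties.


ℤ_168 is a commutative ring with unity 1; 168 = 2×84 is composite, so 2·84 ≡ 0 gives zero divisors (not an integral domain)
Commutative: Yes
Integral domain: No
Has unity: Yes

ℤ_168: Commutative=Yes, Unity=Yes


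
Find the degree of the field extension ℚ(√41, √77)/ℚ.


[ℚ(√41,√77):ℚ] = [ℚ(√41,√77):ℚ(√41)]·[ℚ(√41):ℚ] = 2·2 = 4

[ℚ(√41, √77)/ℚ] = 4


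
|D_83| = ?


|D_n| = 2n (n rotations and n reflections)
|D_83| = 2×83 = 166

|D_83| = 166


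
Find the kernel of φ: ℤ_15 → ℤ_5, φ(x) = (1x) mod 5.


Kernel = preimage of identity
ker(φ) = {x ∈ ℤ_15 : 1x ≡ 0 (mod 5)}. Since 5 | 15, φ is well-defined. The kernel is the cyclic subgroup ⟨5⟩ of ℤ_15 (order 3), i.e. {0, 5, 10}

ker(φ) = {0, 5, 10}


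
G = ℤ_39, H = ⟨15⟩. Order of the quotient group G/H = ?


|⟨15⟩| = n / gcd(15, 39) = 39 / 3 = 13
H is normal (ℤ_39 is abelian).
|G/H| = |G| / |H| = 39 / 13 = 3

|G/H| = 3


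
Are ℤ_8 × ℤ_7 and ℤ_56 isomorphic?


Comparing ℤ_8 × ℤ_7 and ℤ_56:
gcd(8,7) = 1, so ℤ_8 × ℤ_7 ≅ ℤ_56 (CRT)

Yes, ℤ_8 × ℤ_7 ≅ ℤ_56


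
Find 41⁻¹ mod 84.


Use the extended Euclidean algorithm to write 1 = 41·s + 84·t; then s mod 84 is the inverse.
Euclidean algorithm:
  41 = 0·84 + 41
  84 = 2·41 + 2
  41 = 20·2 + 1
  2 = 2·1 + 0
gcd(41,84) = 1
Back-substitution gives: 41·(41) + 84·(-20) = 1
So 41⁻¹ ≡ 41 ≡ 41 (mod 84)
Check: 41 × 41 = 1681 ≡ 1 (mod 84) ✓

41⁻¹ ≡ 41 (mod 84)


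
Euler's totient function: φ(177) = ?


Factor n: 177 = 3 × 59
φ(n) = n · ∏(1 - 1/p) over distinct primes p | n
φ(177) = 177 · (1 - 1/3) · (1 - 1/59) = 116

φ(177) = 116


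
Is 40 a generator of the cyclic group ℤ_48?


g generates ℤ_n iff gcd(g, n) = 1
gcd(40, 48) = 8
Since gcd = 8 ≠ 1, ⟨40⟩ has order 6 < 48, so 40 is not a generator.

No, 40 does not generate ℤ_48


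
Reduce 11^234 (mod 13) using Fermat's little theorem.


Fermat's little theorem: if p is prime and gcd(a,p)=1, then a^(p-1) ≡ 1 (mod p)
p = 13 is prime, gcd(11,13) = 1
Reduce exponent: 234 mod 12 = 6
So 11^234 ≡ 11^6 (mod 13)
11^6 mod 13 = 12

11^234 ≡ 12 (mod 13)


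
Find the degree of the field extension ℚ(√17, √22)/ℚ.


[ℚ(√17,√22):ℚ] = [ℚ(√17,√22):ℚ(√17)]·[ℚ(√17):ℚ] = 2·2 = 4

[ℚ(√17, √22)/ℚ] = 4


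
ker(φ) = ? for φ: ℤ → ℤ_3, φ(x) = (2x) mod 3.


Kernel = preimage of identity
ker(φ) = {x ∈ ℤ : 2x ≡ 0 (mod 3)}. gcd(2,3) = 1, so 2x ≡ 0 (mod 3) ⟺ x ≡ 0 (mod 3/1 = 3). Hence ker(φ) = 3ℤ

ker(φ) = 3ℤ


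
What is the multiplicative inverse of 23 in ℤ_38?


Use the extended Euclidean algorithm to write 1 = 23·s + 38·t; then s mod 38 is the inverse.
Euclidean algorithm:
  23 = 0·38 + 23
  38 = 1·23 + 15
  23 = 1·15 + 8
  15 = 1·8 + 7
  8 = 1·7 + 1
  7 = 7·1 + 0
gcd(23,38) = 1
Back-substitution gives: 23·(5) + 38·(-3) = 1
So 23⁻¹ ≡ 5 ≡ 5 (mod 38)
Check: 23 × 5 = 115 ≡ 1 (mod 38) ✓

23⁻¹ ≡ 5 (mod 38)


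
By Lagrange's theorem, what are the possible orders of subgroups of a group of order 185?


Lagrange's theorem: |H| divides |G|
|G| = 185
Divisors of 185: 1, 5, 37, 185

Possible subgroup orders: {1, 5, 37, 185}


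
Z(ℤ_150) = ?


Z(G) = {g ∈ G | gx = xg for all x ∈ G}
ℤ_150 is abelian, so Z(G) = G

Z(ℤ_150) = ℤ_150


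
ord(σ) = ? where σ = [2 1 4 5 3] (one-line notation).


Cycle decomposition: (1 2) (3 4 5)
Cycle lengths: 2, 3
Order = lcm(2, 3) = 6

ord(σ) = 6


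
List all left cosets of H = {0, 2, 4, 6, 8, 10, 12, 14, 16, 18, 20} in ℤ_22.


H = {0, 2, 4, 6, 8, 10, 12, 14, 16, 18, 20}, |H| = 11
Number of cosets = |G|/|H| = 22/11 = 2
0 + H = {0, 2, 4, 6, 8, 10, 12, 14, 16, 18, 20}
1 + H = {1, 3, 5, 7, 9, 11, 13, 15, 17, 19, 21}

Cosets: 0+H={0,2,4,6,8,10,12,14,16,18,20}; 1+H={1,3,5,7,9,11,13,15,17,19,21}


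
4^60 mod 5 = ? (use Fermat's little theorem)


Fermat's little theorem: if p is prime and gcd(a,p)=1, then a^(p-1) ≡ 1 (mod p)
p = 5 is prime, gcd(4,5) = 1
Reduce exponent: 60 mod 4 = 0
So 4^60 ≡ 4^0 (mod 5)
4^0 = 1

4^60 ≡ 1 (mod 5)


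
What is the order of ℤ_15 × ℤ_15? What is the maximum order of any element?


|ℤ_15 × ℤ_15| = 15 × 15 = 225
Max element order = lcm(15,15) = 15
Cyclic? No (gcd=15)

|ℤ_15×ℤ_15| = 225, max element order = 15


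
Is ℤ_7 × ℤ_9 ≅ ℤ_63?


Comparing ℤ_7 × ℤ_9 and ℤ_63:
gcd(7,9) = 1, so ℤ_7 × ℤ_9 ≅ ℤ_63 (CRT)

Yes, ℤ_7 × ℤ_9 ≅ ℤ_63


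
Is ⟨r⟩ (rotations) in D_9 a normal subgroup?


H = ⟨r⟩ (rotations) in D_9
The rotation subgroup ⟨r⟩ has index 2 in D_9, so it is normal

Yes, normal subgroup


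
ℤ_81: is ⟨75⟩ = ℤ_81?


g generates ℤ_n iff gcd(g, n) = 1
gcd(75, 81) = 3
Since gcd = 3 ≠ 1, ⟨75⟩ has order 27 < 81, so 75 is not a generator.

No, 75 does not generate ℤ_81


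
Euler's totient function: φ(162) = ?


Factor n: 162 = 2 × 3^4
φ(n) = n · ∏(1 - 1/p) over distinct primes p | n
φ(162) = 162 · (1 - 1/2) · (1 - 1/3) = 54

φ(162) = 54


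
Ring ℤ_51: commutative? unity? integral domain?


ℤ_51 is a commutative ring with unity 1; 51 = 3×17 is composite, so 3·17 ≡ 0 gives zero divisors (not an integral domain)
Commutative: Yes
Integral domain: No
Has unity: Yes

ℤ_51: Commutative=Yes, Unity=Yes


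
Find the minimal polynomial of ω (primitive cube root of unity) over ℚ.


ω satisfies x² + x + 1 = 0 (the cyclotomic polynomial Φ₃)

Minimal polynomial: x² + x + 1


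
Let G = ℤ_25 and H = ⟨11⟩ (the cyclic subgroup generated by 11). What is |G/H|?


|⟨11⟩| = n / gcd(11, 25) = 25 / 1 = 25
H is normal (ℤ_25 is abelian).
|G/H| = |G| / |H| = 25 / 25 = 1

|G/H| = 1


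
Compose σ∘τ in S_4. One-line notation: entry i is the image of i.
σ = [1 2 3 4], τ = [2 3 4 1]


σ∘τ: apply τ first, then σ
1 →τ 2 →σ 2
2 →τ 3 →σ 3
3 →τ 4 →σ 4
4 →τ 1 →σ 1

σ∘τ = [2 3 4 1]


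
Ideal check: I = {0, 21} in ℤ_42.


Check ideal conditions for I = {0, 21} in ℤ_42:
(1) I is an additive subgroup? Yes
(2) For r ∈ ℤ_42 and a ∈ I: r·a ∈ I? Yes

Yes, I is an ideal of ℤ_42


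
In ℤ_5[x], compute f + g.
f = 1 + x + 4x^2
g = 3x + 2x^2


Add coefficients mod 5:
x^0: 1 + 0 = 1 (mod 5)
x^1: 1 + 3 = 4 (mod 5)
x^2: 4 + 2 = 1 (mod 5)
Result: 1 + 4x + x^2

f + g = 1 + 4x + x^2


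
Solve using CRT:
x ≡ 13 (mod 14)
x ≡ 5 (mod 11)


m₁ = 14, m₂ = 11, gcd = 1, so CRT applies. M = m₁·m₂ = 154
Let M₁ = M/m₁ = 11, M₂ = M/m₂ = 14
Find y₁ ≡ M₁⁻¹ (mod m₁): 11⁻¹ ≡ 9 (mod 14)
Find y₂ ≡ M₂⁻¹ (mod m₂): 14⁻¹ ≡ 4 (mod 11)
x = a₁·M₁·y₁ + a₂·M₂·y₂ = 13·11·9 + 5·14·4 = 1567
Reduce mod 154: x ≡ 27
Check: 27 mod 14 = 13 ✓, 27 mod 11 = 5 ✓

x ≡ 27 (mod 154)


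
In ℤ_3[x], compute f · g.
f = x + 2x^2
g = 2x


Expand and collect like terms; reduce coefficients mod 3:
x^0: 0·0 = 0 ≡ 0 (mod 3)
x^1: 0·2 + 1·0 = 0 ≡ 0 (mod 3)
x^2: 1·2 + 2·0 = 2 ≡ 2 (mod 3)
x^3: 2·2 = 4 ≡ 1 (mod 3)
Result: 2x^2 + x^3

f · g = 2x^2 + x^3


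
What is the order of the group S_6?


|S_n| = n! (number of permutations of n symbols)
|S_6| = 6! = 720

|S_6| = 720


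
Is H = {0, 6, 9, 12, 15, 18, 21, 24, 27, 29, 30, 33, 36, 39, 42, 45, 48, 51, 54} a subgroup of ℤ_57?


Subgroup test for H = {0, 6, 9, 12, 15, 18, 21, 24, 27, 29, 30, 33, 36, 39, 42, 45, 48, 51, 54} in (ℤ_57, +):
(1) 0 ∈ H? Yes
(2) Closure: for all a,b ∈ H, (a+b) mod 57 ∈ H? No  [counterexample: 6 + 29 = 35 ∉ H]
(3) Inverses: for all a ∈ H, -a mod 57 ∈ H? No

No, H is not a subgroup of ℤ_57


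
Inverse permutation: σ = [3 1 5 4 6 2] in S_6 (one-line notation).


To find σ⁻¹, swap domain and range:
σ(1) = 3 → σ⁻¹(3) = 1
σ(2) = 1 → σ⁻¹(1) = 2
σ(3) = 5 → σ⁻¹(5) = 3
σ(4) = 4 → σ⁻¹(4) = 4
σ(5) = 6 → σ⁻¹(6) = 5
σ(6) = 2 → σ⁻¹(2) = 6

σ⁻¹ = [2 6 1 4 3 5]


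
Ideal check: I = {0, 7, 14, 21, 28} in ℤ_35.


Check ideal conditions for I = {0, 7, 14, 21, 28} in ℤ_35:
(1) I is an additive subgroup? Yes
(2) For r ∈ ℤ_35 and a ∈ I: r·a ∈ I? Yes

Yes, I is an ideal of ℤ_35


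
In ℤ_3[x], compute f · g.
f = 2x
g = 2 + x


Expand and collect like terms; reduce coefficients mod 3:
x^0: 0·2 = 0 ≡ 0 (mod 3)
x^1: 0·1 + 2·2 = 4 ≡ 1 (mod 3)
x^2: 2·1 = 2 ≡ 2 (mod 3)
Result: x + 2x^2

f · g = x + 2x^2


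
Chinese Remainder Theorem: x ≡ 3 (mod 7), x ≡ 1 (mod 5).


m₁ = 7, m₂ = 5, gcd = 1, so CRT applies. M = m₁·m₂ = 35
Let M₁ = M/m₁ = 5, M₂ = M/m₂ = 7
Find y₁ ≡ M₁⁻¹ (mod m₁): 5⁻¹ ≡ 3 (mod 7)
Find y₂ ≡ M₂⁻¹ (mod m₂): 7⁻¹ ≡ 3 (mod 5)
x = a₁·M₁·y₁ + a₂·M₂·y₂ = 3·5·3 + 1·7·3 = 66
Reduce mod 35: x ≡ 31
Check: 31 mod 7 = 3 ✓, 31 mod 5 = 1 ✓

x ≡ 31 (mod 35)


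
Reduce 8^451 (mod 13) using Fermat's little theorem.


Fermat's little theorem: if p is prime and gcd(a,p)=1, then a^(p-1) ≡ 1 (mod p)
p = 13 is prime, gcd(8,13) = 1
Reduce exponent: 451 mod 12 = 7
So 8^451 ≡ 8^7 (mod 13)
8^7 mod 13 = 5

8^451 ≡ 5 (mod 13)


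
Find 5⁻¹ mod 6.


Use the extended Euclidean algorithm to write 1 = 5·s + 6·t; then s mod 6 is the inverse.
Euclidean algorithm:
  5 = 0·6 + 5
  6 = 1·5 + 1
  5 = 5·1 + 0
gcd(5,6) = 1
Back-substitution gives: 5·(-1) + 6·(1) = 1
So 5⁻¹ ≡ -1 ≡ 5 (mod 6)
Check: 5 × 5 = 25 ≡ 1 (mod 6) ✓

5⁻¹ ≡ 5 (mod 6)


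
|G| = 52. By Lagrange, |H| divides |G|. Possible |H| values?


Lagrange's theorem: |H| divides |G|
|G| = 52
Divisors of 52: 1, 2, 4, 13, 26, 52

Possible subgroup orders: {1, 2, 4, 13, 26, 52}


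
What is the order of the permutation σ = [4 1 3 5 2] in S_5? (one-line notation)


Cycle decomposition: (1 4 5 2)
Cycle lengths: 4
Order = lcm(4) = 4

ord(σ) = 4


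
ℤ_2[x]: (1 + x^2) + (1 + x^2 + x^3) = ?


Add coefficients mod 2:
x^0: 1 + 1 = 0 (mod 2)
x^1: 0 + 0 = 0 (mod 2)
x^2: 1 + 1 = 0 (mod 2)
x^3: 0 + 1 = 1 (mod 2)
Result: x^3

f + g = x^3


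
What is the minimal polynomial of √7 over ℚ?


√7 satisfies x² - 7 = 0, irreducible over ℚ since 7 is squarefree

Minimal polynomial: x² - 7


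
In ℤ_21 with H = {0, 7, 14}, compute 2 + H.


2 + H = {2 + h (mod 21) : h ∈ H}
2+0=2, 2+7=9, 2+14=16

2 + H = {2, 9, 16}


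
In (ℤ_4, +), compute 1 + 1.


Operation: addition mod 4
1 + 1 = (a + b) mod 4 with a = 1, b = 1

1 + 1 = 2


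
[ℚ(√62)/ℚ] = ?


√62 has minimal polynomial x² - 62 (irreducible over ℚ since 62 is squarefree)

[ℚ(√62)/ℚ] = 2


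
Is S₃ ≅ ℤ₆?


Comparing S₃ and ℤ₆:
S₃ is non-abelian, ℤ₆ is abelian

No, S₃ ≇ ℤ₆


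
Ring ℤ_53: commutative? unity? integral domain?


ℤ_53 is a commutative ring with unity 1; 53 is prime, so ℤ_53 is a field (hence an integral domain)
Commutative: Yes
Integral domain: Yes
Has unity: Yes

ℤ_53: Commutative=Yes, Unity=Yes


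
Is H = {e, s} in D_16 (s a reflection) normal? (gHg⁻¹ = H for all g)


H = {e, s} in D_16 (s a reflection)
r·s·r⁻¹ = sr⁻² ≠ s for n ≥ 3, so {e, s} is not closed under conjugation

No, not a normal subgroup


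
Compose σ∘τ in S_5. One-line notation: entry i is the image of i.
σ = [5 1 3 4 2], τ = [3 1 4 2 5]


σ∘τ: apply τ first, then σ
1 →τ 3 →σ 3
2 →τ 1 →σ 5
3 →τ 4 →σ 4
4 →τ 2 →σ 1
5 →τ 5 →σ 2

σ∘τ = [3 5 4 1 2]


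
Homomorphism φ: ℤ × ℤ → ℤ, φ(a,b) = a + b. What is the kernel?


Kernel = preimage of identity
ker(φ) = {(a,b) ∈ ℤ² | a+b = 0} = {(a,-a) | a ∈ ℤ}

ker(φ) = {(a,-a) | a ∈ ℤ}


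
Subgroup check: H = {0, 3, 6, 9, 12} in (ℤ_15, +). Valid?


Subgroup test for H = {0, 3, 6, 9, 12} in (ℤ_15, +):
(1) 0 ∈ H? Yes
(2) Closure: for all a,b ∈ H, (a+b) mod 15 ∈ H? Yes
(3) Inverses: for all a ∈ H, -a mod 15 ∈ H? Yes

Yes, H is a subgroup of ℤ_15


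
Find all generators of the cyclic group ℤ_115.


g generates ℤ_n iff gcd(g,n) = 1
Prime factors of 115: 5, 23
Generators are g ∈ {1,...,114} not divisible by any of these primes.
Generators: {1, 2, 3, 4, 6, 7, 8, 9, 11, 12, 13, 14, 16, 17, 18, 19, 21, 22, 24, 26, 27, 28, 29, 31, 32, 33, 34, 36, 37, 38, 39, 41, 42, 43, 44, 47, 48, 49, 51, 52, 53, 54, 56, 57, 58, 59, 61, 62, 63, 64, 66, 67, 68, 71, 72, 73, 74, 76, 77, 78, 79, 81, 82, 83, 84, 86, 87, 88, 89, 91, 93, 94, 96, 97, 98, 99, 101, 102, 103, 104, 106, 107, 108, 109, 111, 112, 113, 114}
Number of generators = φ(115) = 88

Generators of ℤ_115 = {1, 2, 3, 4, 6, 7, 8, 9, 11, 12, 13, 14, 16, 17, 18, 19, 21, 22, 24, 26, 27, 28, 29, 31, 32, 33, 34, 36, 37, 38, 39, 41, 42, 43, 44, 47, 48, 49, 51, 52, 53, 54, 56, 57, 58, 59, 61, 62, 63, 64, 66, 67, 68, 71, 72, 73, 74, 76, 77, 78, 79, 81, 82, 83, 84, 86, 87, 88, 89, 91, 93, 94, 96, 97, 98, 99, 101, 102, 103, 104, 106, 107, 108, 109, 111, 112, 113, 114}


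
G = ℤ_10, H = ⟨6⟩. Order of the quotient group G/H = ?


|⟨6⟩| = n / gcd(6, 10) = 10 / 2 = 5
H is normal (ℤ_10 is abelian).
|G/H| = |G| / |H| = 10 / 5 = 2

|G/H| = 2


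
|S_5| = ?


|S_n| = n! (number of permutations of n symbols)
|S_5| = 5! = 120

|S_5| = 120


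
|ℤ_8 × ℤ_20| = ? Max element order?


|ℤ_8 × ℤ_20| = 8 × 20 = 160
Max element order = lcm(8,20) = 40
Cyclic? No (gcd=4)

|ℤ_8×ℤ_20| = 160, max element order = 40


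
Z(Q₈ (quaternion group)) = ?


Z(G) = {g ∈ G | gx = xg for all x ∈ G}
In Q₈ = {±1, ±i, ±j, ±k}, only ±1 commute with every element

Z(Q₈ (quaternion group)) = {1, -1}


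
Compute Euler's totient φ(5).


φ(n) = count of k ∈ {1,...,n} with gcd(k,n)=1
Coprimes to 5: {1, 2, 3, 4}
Count: 4

φ(5) = 4


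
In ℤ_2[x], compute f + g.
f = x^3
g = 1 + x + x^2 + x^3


Add coefficients mod 2:
x^0: 0 + 1 = 1 (mod 2)
x^1: 0 + 1 = 1 (mod 2)
x^2: 0 + 1 = 1 (mod 2)
x^3: 1 + 1 = 0 (mod 2)
Result: 1 + x + x^2

f + g = 1 + x + x^2


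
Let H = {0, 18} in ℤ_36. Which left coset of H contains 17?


17 + H = {17 + h (mod 36) : h ∈ H}
17+0=17, 17+18=35

17 + H = {17, 35}


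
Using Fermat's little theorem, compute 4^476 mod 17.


Fermat's little theorem: if p is prime and gcd(a,p)=1, then a^(p-1) ≡ 1 (mod p)
p = 17 is prime, gcd(4,17) = 1
Reduce exponent: 476 mod 16 = 12
So 4^476 ≡ 4^12 (mod 17)
4^12 mod 17 = 1

4^476 ≡ 1 (mod 17)


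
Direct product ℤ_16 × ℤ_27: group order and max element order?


|ℤ_16 × ℤ_27| = 16 × 27 = 432
Max element order = lcm(16,27) = 432
Cyclic? Yes (gcd=1)

|ℤ_16×ℤ_27| = 432, max element order = 432


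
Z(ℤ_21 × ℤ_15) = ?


Z(G) = {g ∈ G | gx = xg for all x ∈ G}
Direct product of abelian groups is abelian, so Z(G) = G

Z(ℤ_21 × ℤ_15) = ℤ_21 × ℤ_15


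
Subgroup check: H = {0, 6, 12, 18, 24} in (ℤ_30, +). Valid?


Subgroup test for H = {0, 6, 12, 18, 24} in (ℤ_30, +):
(1) 0 ∈ H? Yes
(2) Closure: for all a,b ∈ H, (a+b) mod 30 ∈ H? Yes
(3) Inverses: for all a ∈ H, -a mod 30 ∈ H? Yes

Yes, H is a subgroup of ℤ_30


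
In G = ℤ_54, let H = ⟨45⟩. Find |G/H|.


|⟨45⟩| = n / gcd(45, 54) = 54 / 9 = 6
H is normal (ℤ_54 is abelian).
|G/H| = |G| / |H| = 54 / 6 = 9

|G/H| = 9


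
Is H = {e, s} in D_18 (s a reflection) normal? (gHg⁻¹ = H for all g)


H = {e, s} in D_18 (s a reflection)
r·s·r⁻¹ = sr⁻² ≠ s for n ≥ 3, so {e, s} is not closed under conjugation

No, not a normal subgroup


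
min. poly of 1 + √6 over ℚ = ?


Let α = 1 + √6. Then α - 1 = √6, so (α - 1)² = 6, giving α² - 2α - 5 = 0. Degree 2 and α ∉ ℚ, so this is the minimal polynomial.

Minimal polynomial: x² - 2x - 5


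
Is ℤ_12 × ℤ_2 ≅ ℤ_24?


Comparing ℤ_12 × ℤ_2 and ℤ_24:
gcd(12,2) = 2 ≠ 1. Max element order in ℤ_12×ℤ_2 is lcm(12,2) = 12 < 24, so it has no element of order 24

No, ℤ_12 × ℤ_2 ≇ ℤ_24


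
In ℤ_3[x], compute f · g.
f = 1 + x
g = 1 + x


Expand and collect like terms; reduce coefficients mod 3:
x^0: 1·1 = 1 ≡ 1 (mod 3)
x^1: 1·1 + 1·1 = 2 ≡ 2 (mod 3)
x^2: 1·1 = 1 ≡ 1 (mod 3)
Result: 1 + 2x + x^2

f · g = 1 + 2x + x^2


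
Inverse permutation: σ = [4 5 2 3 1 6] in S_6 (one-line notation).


To find σ⁻¹, swap domain and range:
σ(1) = 4 → σ⁻¹(4) = 1
σ(2) = 5 → σ⁻¹(5) = 2
σ(3) = 2 → σ⁻¹(2) = 3
σ(4) = 3 → σ⁻¹(3) = 4
σ(5) = 1 → σ⁻¹(1) = 5
σ(6) = 6 → σ⁻¹(6) = 6

σ⁻¹ = [5 3 4 1 2 6]


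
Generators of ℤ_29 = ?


g generates ℤ_n iff gcd(g,n) = 1
Prime factors of 29: 29
Generators are g ∈ {1,...,28} not divisible by any of these primes.
Generators: {1, 2, 3, 4, 5, 6, 7, 8, 9, 10, 11, 12, 13, 14, 15, 16, 17, 18, 19, 20, 21, 22, 23, 24, 25, 26, 27, 28}
Number of generators = φ(29) = 28

Generators of ℤ_29 = {1, 2, 3, 4, 5, 6, 7, 8, 9, 10, 11, 12, 13, 14, 15, 16, 17, 18, 19, 20, 21, 22, 23, 24, 25, 26, 27, 28}


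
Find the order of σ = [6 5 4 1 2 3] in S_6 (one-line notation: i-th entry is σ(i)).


Cycle decomposition: (1 6 3 4) (2 5)
Cycle lengths: 4, 2
Order = lcm(4, 2) = 4

ord(σ) = 4


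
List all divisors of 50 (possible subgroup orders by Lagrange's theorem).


Lagrange's theorem: |H| divides |G|
|G| = 50
Divisors of 50: 1, 2, 5, 10, 25, 50

Possible subgroup orders: {1, 2, 5, 10, 25, 50}


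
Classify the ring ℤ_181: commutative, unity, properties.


ℤ_181 is a commutative ring with unity 1; 181 is prime, so ℤ_181 is a field (hence an integral domain)
Commutative: Yes
Integral domain: Yes
Has unity: Yes

ℤ_181: Commutative=Yes, Unity=Yes


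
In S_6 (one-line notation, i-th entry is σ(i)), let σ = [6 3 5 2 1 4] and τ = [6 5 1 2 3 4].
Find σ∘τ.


σ∘τ: apply τ first, then σ
1 →τ 6 →σ 4
2 →τ 5 →σ 1
3 →τ 1 →σ 6
4 →τ 2 →σ 3
5 →τ 3 →σ 5
6 →τ 4 →σ 2

σ∘τ = [4 1 6 3 5 2]


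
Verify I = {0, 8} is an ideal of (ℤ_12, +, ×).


Check ideal conditions for I = {0, 8} in ℤ_12:
(1) I is an additive subgroup? No
(2) For r ∈ ℤ_12 and a ∈ I: r·a ∈ I? No  [counterexample: r=2, a=8, r·a mod 12 = 4 ∉ I]

No, I is not an ideal of ℤ_12


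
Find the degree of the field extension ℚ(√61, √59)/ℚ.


[ℚ(√61,√59):ℚ] = [ℚ(√61,√59):ℚ(√61)]·[ℚ(√61):ℚ] = 2·2 = 4

[ℚ(√61, √59)/ℚ] = 4


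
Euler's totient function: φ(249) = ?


Factor n: 249 = 3 × 83
φ(n) = n · ∏(1 - 1/p) over distinct primes p | n
φ(249) = 249 · (1 - 1/3) · (1 - 1/83) = 164

φ(249) = 164


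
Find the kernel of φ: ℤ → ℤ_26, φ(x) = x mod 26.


Kernel = preimage of identity
ker(φ) = {x ∈ ℤ : x ≡ 0 (mod 26)} = 26ℤ = {0, ±26, ±52, ...}

ker(φ) = 26ℤ


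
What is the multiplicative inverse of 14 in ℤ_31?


Use the extended Euclidean algorithm to write 1 = 14·s + 31·t; then s mod 31 is the inverse.
Euclidean algorithm:
  14 = 0·31 + 14
  31 = 2·14 + 3
  14 = 4·3 + 2
  3 = 1·2 + 1
  2 = 2·1 + 0
gcd(14,31) = 1
Back-substitution gives: 14·(-11) + 31·(5) = 1
So 14⁻¹ ≡ -11 ≡ 20 (mod 31)
Check: 14 × 20 = 280 ≡ 1 (mod 31) ✓

14⁻¹ ≡ 20 (mod 31)


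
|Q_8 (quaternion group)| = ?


Q_8 = {±1, ±i, ±j, ±k}
|Q_8| = 8

|Q_8 (quaternion group)| = 8


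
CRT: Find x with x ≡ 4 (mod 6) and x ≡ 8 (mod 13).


m₁ = 6, m₂ = 13, gcd = 1, so CRT applies. M = m₁·m₂ = 78
Let M₁ = M/m₁ = 13, M₂ = M/m₂ = 6
Find y₁ ≡ M₁⁻¹ (mod m₁): 13⁻¹ ≡ 1 (mod 6)
Find y₂ ≡ M₂⁻¹ (mod m₂): 6⁻¹ ≡ 11 (mod 13)
x = a₁·M₁·y₁ + a₂·M₂·y₂ = 4·13·1 + 8·6·11 = 580
Reduce mod 78: x ≡ 34
Check: 34 mod 6 = 4 ✓, 34 mod 13 = 8 ✓

x ≡ 34 (mod 78)


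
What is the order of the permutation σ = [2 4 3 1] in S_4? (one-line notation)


Cycle decomposition: (1 2 4)
Cycle lengths: 3
Order = lcm(3) = 3

ord(σ) = 3


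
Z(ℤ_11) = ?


Z(G) = {g ∈ G | gx = xg for all x ∈ G}
ℤ_11 is abelian, so Z(G) = G

Z(ℤ_11) = ℤ_11


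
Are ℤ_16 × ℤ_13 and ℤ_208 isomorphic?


Comparing ℤ_16 × ℤ_13 and ℤ_208:
gcd(16,13) = 1, so ℤ_16 × ℤ_13 ≅ ℤ_208 (CRT)

Yes, ℤ_16 × ℤ_13 ≅ ℤ_208


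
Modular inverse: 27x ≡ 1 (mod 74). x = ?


Use the extended Euclidean algorithm to write 1 = 27·s + 74·t; then s mod 74 is the inverse.
Euclidean algorithm:
  27 = 0·74 + 27
  74 = 2·27 + 20
  27 = 1·20 + 7
  20 = 2·7 + 6
  7 = 1·6 + 1
  6 = 6·1 + 0
gcd(27,74) = 1
Back-substitution gives: 27·(11) + 74·(-4) = 1
So 27⁻¹ ≡ 11 ≡ 11 (mod 74)
Check: 27 × 11 = 297 ≡ 1 (mod 74) ✓

27⁻¹ ≡ 11 (mod 74)


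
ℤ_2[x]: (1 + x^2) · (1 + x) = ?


Expand and collect like terms; reduce coefficients mod 2:
x^0: 1·1 = 1 ≡ 1 (mod 2)
x^1: 1·1 + 0·1 = 1 ≡ 1 (mod 2)
x^2: 0·1 + 1·1 = 1 ≡ 1 (mod 2)
x^3: 1·1 = 1 ≡ 1 (mod 2)
Result: 1 + x + x^2 + x^3

f · g = 1 + x + x^2 + x^3


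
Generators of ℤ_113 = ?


g generates ℤ_n iff gcd(g,n) = 1
Prime factors of 113: 113
Generators are g ∈ {1,...,112} not divisible by any of these primes.
Generators: {1, 2, 3, 4, 5, 6, 7, 8, 9, 10, 11, 12, 13, 14, 15, 16, 17, 18, 19, 20, 21, 22, 23, 24, 25, 26, 27, 28, 29, 30, 31, 32, 33, 34, 35, 36, 37, 38, 39, 40, 41, 42, 43, 44, 45, 46, 47, 48, 49, 50, 51, 52, 53, 54, 55, 56, 57, 58, 59, 60, 61, 62, 63, 64, 65, 66, 67, 68, 69, 70, 71, 72, 73, 74, 75, 76, 77, 78, 79, 80, 81, 82, 83, 84, 85, 86, 87, 88, 89, 90, 91, 92, 93, 94, 95, 96, 97, 98, 99, 100, 101, 102, 103, 104, 105, 106, 107, 108, 109, 110, 111, 112}
Number of generators = φ(113) = 112

Generators of ℤ_113 = {1, 2, 3, 4, 5, 6, 7, 8, 9, 10, 11, 12, 13, 14, 15, 16, 17, 18, 19, 20, 21, 22, 23, 24, 25, 26, 27, 28, 29, 30, 31, 32, 33, 34, 35, 36, 37, 38, 39, 40, 41, 42, 43, 44, 45, 46, 47, 48, 49, 50, 51, 52, 53, 54, 55, 56, 57, 58, 59, 60, 61, 62, 63, 64, 65, 66, 67, 68, 69, 70, 71, 72, 73, 74, 75, 76, 77, 78, 79, 80, 81, 82, 83, 84, 85, 86, 87, 88, 89, 90, 91, 92, 93, 94, 95, 96, 97, 98, 99, 100, 101, 102, 103, 104, 105, 106, 107, 108, 109, 110, 111, 112}


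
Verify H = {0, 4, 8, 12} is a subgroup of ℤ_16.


Subgroup test for H = {0, 4, 8, 12} in (ℤ_16, +):
(1) 0 ∈ H? Yes
(2) Closure: for all a,b ∈ H, (a+b) mod 16 ∈ H? Yes
(3) Inverses: for all a ∈ H, -a mod 16 ∈ H? Yes

Yes, H is a subgroup of ℤ_16


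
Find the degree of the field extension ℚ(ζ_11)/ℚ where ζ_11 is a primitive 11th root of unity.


[ℚ(ζ_n):ℚ] = deg Φ_n(x) = φ(n). Here φ(11) = 10

[ℚ(ζ_11)/ℚ where ζ_11 is a primitive 11th root of unity] = 10


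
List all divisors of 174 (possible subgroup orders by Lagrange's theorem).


Lagrange's theorem: |H| divides |G|
|G| = 174
Divisors of 174: 1, 2, 3, 6, 29, 58, 87, 174

Possible subgroup orders: {1, 2, 3, 6, 29, 58, 87, 174}


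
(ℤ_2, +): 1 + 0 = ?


Operation: addition mod 2
1 + 0 = (a + b) mod 2 with a = 1, b = 0

1 + 0 = 1


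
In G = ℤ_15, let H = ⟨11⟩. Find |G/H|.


|⟨11⟩| = n / gcd(11, 15) = 15 / 1 = 15
H is normal (ℤ_15 is abelian).
|G/H| = |G| / |H| = 15 / 15 = 1

|G/H| = 1


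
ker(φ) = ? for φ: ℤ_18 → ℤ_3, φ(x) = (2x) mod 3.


Kernel = preimage of identity
ker(φ) = {x ∈ ℤ_18 : 2x ≡ 0 (mod 3)}. Since 3 | 18, φ is well-defined. The kernel is the cyclic subgroup ⟨3⟩ of ℤ_18 (order 6), i.e. {0, 3, 6, 9, 12, 15}

ker(φ) = {0, 3, 6, 9, 12, 15}


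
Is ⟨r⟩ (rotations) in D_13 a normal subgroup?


H = ⟨r⟩ (rotations) in D_13
The rotation subgroup ⟨r⟩ has index 2 in D_13, so it is normal

Yes, normal subgroup


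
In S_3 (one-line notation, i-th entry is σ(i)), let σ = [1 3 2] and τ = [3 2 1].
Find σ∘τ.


σ∘τ: apply τ first, then σ
1 →τ 3 →σ 2
2 →τ 2 →σ 3
3 →τ 1 →σ 1

σ∘τ = [2 3 1]


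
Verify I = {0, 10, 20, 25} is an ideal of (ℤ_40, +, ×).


Check ideal conditions for I = {0, 10, 20, 25} in ℤ_40:
(1) I is an additive subgroup? No
(2) For r ∈ ℤ_40 and a ∈ I: r·a ∈ I? No  [counterexample: r=3, a=10, r·a mod 40 = 30 ∉ I]

No, I is not an ideal of ℤ_40


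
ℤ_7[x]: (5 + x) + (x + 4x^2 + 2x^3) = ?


Add coefficients mod 7:
x^0: 5 + 0 = 5 (mod 7)
x^1: 1 + 1 = 2 (mod 7)
x^2: 0 + 4 = 4 (mod 7)
x^3: 0 + 2 = 2 (mod 7)
Result: 5 + 2x + 4x^2 + 2x^3

f + g = 5 + 2x + 4x^2 + 2x^3


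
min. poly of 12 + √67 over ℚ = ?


Let α = 12 + √67. Then α - 12 = √67, so (α - 12)² = 67, giving α² - 24α + 77 = 0. Degree 2 and α ∉ ℚ, so this is the minimal polynomial.

Minimal polynomial: x² - 24x + 77


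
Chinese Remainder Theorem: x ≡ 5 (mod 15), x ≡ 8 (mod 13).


m₁ = 15, m₂ = 13, gcd = 1, so CRT applies. M = m₁·m₂ = 195
Let M₁ = M/m₁ = 13, M₂ = M/m₂ = 15
Find y₁ ≡ M₁⁻¹ (mod m₁): 13⁻¹ ≡ 7 (mod 15)
Find y₂ ≡ M₂⁻¹ (mod m₂): 15⁻¹ ≡ 7 (mod 13)
x = a₁·M₁·y₁ + a₂·M₂·y₂ = 5·13·7 + 8·15·7 = 1295
Reduce mod 195: x ≡ 125
Check: 125 mod 15 = 5 ✓, 125 mod 13 = 8 ✓

x ≡ 125 (mod 195)


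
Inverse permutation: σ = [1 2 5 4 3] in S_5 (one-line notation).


To find σ⁻¹, swap domain and range:
σ(1) = 1 → σ⁻¹(1) = 1
σ(2) = 2 → σ⁻¹(2) = 2
σ(3) = 5 → σ⁻¹(5) = 3
σ(4) = 4 → σ⁻¹(4) = 4
σ(5) = 3 → σ⁻¹(3) = 5

σ⁻¹ = [1 2 5 4 3]
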